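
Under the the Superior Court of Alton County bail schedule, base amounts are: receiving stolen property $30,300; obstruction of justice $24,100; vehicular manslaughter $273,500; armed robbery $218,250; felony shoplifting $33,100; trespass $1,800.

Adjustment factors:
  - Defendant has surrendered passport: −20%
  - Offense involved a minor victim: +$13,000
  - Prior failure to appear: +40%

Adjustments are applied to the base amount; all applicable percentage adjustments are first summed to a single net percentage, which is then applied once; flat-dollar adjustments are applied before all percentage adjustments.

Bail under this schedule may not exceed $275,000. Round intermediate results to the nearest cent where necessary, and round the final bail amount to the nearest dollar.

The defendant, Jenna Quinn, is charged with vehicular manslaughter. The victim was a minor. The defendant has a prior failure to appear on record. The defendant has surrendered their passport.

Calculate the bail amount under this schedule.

$275,000

Base amounts from the schedule: vehicular manslaughter $273,500.
Single charge. Combined base = $273,500.
Offense involved a minor victim (+$13,000 flat): $273,500 + $13,000 = $286,500.
Net percentage adjustment: −20% +40% = +20%. $286,500 × 1.2 = $343,800.
Result $343,800 exceeds the maximum of $275,000; bail is capped at $275,000.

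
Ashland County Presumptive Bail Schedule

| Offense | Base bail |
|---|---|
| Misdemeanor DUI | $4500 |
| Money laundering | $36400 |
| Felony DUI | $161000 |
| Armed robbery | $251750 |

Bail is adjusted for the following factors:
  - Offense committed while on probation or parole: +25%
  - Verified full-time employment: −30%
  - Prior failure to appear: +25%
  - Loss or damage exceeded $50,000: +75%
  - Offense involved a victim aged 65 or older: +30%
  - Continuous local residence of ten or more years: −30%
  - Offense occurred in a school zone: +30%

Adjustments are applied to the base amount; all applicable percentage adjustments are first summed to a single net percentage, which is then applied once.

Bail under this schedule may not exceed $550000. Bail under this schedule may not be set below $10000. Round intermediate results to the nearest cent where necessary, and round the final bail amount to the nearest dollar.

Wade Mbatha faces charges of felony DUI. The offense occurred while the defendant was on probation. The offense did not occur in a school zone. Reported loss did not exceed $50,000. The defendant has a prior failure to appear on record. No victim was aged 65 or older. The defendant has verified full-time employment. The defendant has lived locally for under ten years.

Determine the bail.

Base amounts from the schedule: felony DUI $161000.
Single charge. Combined base = $161000.
Net percentage adjustment: +25% −30% +25% = +20%. $161000 × 1.2 = $193200.
$193200 is within the $550000 maximum.
$193200 is at or above the $10000 minimum.

$193200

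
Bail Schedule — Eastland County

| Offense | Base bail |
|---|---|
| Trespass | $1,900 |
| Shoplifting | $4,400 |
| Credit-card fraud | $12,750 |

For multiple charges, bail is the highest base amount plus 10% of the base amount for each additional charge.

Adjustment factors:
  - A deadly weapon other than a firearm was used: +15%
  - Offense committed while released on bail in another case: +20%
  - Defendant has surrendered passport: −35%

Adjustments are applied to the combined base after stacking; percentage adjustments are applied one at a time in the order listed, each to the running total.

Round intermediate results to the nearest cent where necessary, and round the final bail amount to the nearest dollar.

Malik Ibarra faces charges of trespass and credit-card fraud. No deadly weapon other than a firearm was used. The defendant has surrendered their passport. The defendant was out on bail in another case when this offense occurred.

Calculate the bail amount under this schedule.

Base amounts from the schedule: trespass $1,900; credit-card fraud $12,750.
Stacking rule: highest base plus 10% of each additional charge. Highest is credit-card fraud at $12,750. Additional: $1,900 × 10% = $190. Combined base = $12,750 + $190 = $12,940.
Offense committed while released on bail in another case (+20%): $12,940 × 1.2 = $15,528.
Defendant has surrendered passport (−35%): $15,528 × 0.65 = $10,093.20.
Rounded to the nearest dollar: $10,093.

$10,093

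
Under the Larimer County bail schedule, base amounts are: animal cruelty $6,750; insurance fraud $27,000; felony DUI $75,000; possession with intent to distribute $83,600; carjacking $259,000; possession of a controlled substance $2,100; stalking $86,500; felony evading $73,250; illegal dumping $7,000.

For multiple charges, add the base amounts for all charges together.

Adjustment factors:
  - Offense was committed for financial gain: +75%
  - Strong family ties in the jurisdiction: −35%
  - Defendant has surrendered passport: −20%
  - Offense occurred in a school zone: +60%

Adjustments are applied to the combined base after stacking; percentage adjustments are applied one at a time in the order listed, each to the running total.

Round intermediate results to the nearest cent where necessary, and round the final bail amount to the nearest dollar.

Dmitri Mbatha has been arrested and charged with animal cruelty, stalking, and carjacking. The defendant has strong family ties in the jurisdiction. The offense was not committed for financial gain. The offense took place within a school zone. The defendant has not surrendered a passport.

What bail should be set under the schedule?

Base amounts from the schedule: animal cruelty $6,750; stalking $86,500; carjacking $259,000.
Stacking rule: sum of all bases. $6,750 + $86,500 + $259,000 = $352,250.
Strong family ties in the jurisdiction (−35%): $352,250 × 0.65 = $228,962.50.
Offense occurred in a school zone (+60%): $228,962.50 × 1.6 = $366,340.

$366,340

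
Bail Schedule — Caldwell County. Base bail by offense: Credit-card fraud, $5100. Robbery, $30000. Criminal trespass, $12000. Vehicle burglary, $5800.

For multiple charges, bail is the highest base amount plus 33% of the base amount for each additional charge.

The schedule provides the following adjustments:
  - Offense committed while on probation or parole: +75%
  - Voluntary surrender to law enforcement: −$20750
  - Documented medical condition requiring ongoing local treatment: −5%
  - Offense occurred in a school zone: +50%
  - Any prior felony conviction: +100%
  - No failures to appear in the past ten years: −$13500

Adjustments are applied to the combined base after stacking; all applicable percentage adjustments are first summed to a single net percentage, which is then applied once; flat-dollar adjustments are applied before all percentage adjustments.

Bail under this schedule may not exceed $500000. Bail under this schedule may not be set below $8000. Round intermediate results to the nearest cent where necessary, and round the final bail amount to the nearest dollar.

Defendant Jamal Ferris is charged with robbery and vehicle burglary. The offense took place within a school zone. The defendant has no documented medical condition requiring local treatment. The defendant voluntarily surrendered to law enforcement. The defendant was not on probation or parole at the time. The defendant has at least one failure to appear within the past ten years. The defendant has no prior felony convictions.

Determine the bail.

$16746

Base amounts from the schedule: robbery $30000; vehicle burglary $5800.
Stacking rule: highest base plus 33% of each additional charge. Highest is robbery at $30000. Additional: $5800 × 33% = $1914. Combined base = $30000 + $1914 = $31914.
Voluntary surrender to law enforcement (−$20750 flat): $31914 − $20750 = $11164.
Offense occurred in a school zone (+50%): $11164 × 1.5 = $16746.
$16746 is within the $500000 maximum.
$16746 is at or above the $8000 minimum.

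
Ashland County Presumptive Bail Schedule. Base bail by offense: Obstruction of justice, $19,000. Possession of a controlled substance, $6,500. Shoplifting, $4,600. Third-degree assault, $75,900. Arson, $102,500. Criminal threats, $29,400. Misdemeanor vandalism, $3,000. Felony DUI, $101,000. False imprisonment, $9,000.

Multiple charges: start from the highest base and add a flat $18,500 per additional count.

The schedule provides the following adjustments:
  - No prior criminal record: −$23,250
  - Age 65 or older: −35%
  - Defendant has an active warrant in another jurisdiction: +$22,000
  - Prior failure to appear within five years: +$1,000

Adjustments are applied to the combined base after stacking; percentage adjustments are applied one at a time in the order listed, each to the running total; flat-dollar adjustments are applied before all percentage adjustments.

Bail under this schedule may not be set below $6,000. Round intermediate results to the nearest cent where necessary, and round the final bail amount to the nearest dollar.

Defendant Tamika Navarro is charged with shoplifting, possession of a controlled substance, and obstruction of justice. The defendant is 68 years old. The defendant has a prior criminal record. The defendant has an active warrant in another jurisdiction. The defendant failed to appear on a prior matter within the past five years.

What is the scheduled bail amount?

$51,350

Base amounts from the schedule: shoplifting $4,600; possession of a controlled substance $6,500; obstruction of justice $19,000.
Stacking rule: highest base plus $18,500 per additional charge. Highest is obstruction of justice at $19,000; 2 additional charges → +$37,000. Combined base = $56,000.
Defendant has an active warrant in another jurisdiction (+$22,000 flat): $56,000 + $22,000 = $78,000.
Prior failure to appear within five years (+$1,000 flat): $78,000 + $1,000 = $79,000.
Age 65 or older (−35%): $79,000 × 0.65 = $51,350.
$51,350 is at or above the $6,000 minimum.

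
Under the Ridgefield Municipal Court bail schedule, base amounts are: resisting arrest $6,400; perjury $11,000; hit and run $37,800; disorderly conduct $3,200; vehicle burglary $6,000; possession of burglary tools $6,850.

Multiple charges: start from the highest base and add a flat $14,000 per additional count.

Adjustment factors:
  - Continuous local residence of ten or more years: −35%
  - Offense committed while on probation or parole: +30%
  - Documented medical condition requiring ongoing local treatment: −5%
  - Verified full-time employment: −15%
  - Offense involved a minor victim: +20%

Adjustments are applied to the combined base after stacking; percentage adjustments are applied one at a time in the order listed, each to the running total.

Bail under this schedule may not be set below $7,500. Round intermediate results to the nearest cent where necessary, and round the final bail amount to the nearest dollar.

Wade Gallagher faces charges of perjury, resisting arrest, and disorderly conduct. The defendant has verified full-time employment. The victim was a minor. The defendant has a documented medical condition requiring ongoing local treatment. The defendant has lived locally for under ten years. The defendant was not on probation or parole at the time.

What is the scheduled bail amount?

Base amounts from the schedule: perjury $11,000; resisting arrest $6,400; disorderly conduct $3,200.
Stacking rule: highest base plus $14,000 per additional charge. Highest is perjury at $11,000; 2 additional charges → +$28,000. Combined base = $39,000.
Documented medical condition requiring ongoing local treatment (−5%): $39,000 × 0.95 = $37,050.
Verified full-time employment (−15%): $37,050 × 0.85 = $31,492.50.
Offense involved a minor victim (+20%): $31,492.50 × 1.2 = $37,791.
$37,791 is at or above the $7,500 minimum.

$37,791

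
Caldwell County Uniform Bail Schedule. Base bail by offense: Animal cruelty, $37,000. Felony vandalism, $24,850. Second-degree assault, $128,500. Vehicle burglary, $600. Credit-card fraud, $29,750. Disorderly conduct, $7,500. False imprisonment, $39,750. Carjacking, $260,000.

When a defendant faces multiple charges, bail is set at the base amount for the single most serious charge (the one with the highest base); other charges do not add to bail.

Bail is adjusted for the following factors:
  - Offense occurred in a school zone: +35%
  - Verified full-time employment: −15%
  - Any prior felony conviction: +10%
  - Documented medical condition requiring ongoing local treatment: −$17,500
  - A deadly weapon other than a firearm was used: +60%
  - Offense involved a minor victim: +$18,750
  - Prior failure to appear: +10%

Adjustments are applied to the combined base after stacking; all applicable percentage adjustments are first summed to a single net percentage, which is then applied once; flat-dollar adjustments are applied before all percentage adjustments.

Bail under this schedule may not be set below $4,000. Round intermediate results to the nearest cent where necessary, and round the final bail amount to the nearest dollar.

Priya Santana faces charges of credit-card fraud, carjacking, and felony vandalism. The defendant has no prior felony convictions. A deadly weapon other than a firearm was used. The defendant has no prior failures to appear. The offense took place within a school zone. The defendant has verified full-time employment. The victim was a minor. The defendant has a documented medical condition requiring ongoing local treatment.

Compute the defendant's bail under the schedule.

$470,250

Base amounts from the schedule: credit-card fraud $29,750; carjacking $260,000; felony vandalism $24,850.
Stacking rule: use the highest base only. Highest is carjacking at $260,000. Combined base = $260,000.
Documented medical condition requiring ongoing local treatment (−$17,500 flat): $260,000 − $17,500 = $242,500.
Offense involved a minor victim (+$18,750 flat): $242,500 + $18,750 = $261,250.
Net percentage adjustment: +35% −15% +60% = +80%. $261,250 × 1.8 = $470,250.
$470,250 is at or above the $4,000 minimum.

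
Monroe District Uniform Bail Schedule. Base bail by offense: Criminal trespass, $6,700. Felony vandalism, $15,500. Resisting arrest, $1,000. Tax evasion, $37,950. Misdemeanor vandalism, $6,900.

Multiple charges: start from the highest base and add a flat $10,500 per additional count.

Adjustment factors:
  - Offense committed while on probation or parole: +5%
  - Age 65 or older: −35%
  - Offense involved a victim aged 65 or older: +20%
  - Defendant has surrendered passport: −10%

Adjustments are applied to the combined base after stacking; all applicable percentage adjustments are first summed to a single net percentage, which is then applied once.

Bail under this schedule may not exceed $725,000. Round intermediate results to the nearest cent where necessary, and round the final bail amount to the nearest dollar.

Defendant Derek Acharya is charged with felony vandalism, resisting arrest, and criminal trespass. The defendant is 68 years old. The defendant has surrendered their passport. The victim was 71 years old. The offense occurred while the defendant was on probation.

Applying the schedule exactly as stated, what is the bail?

Base amounts from the schedule: felony vandalism $15,500; resisting arrest $1,000; criminal trespass $6,700.
Stacking rule: highest base plus $10,500 per additional charge. Highest is felony vandalism at $15,500; 2 additional charges → +$21,000. Combined base = $36,500.
Net percentage adjustment: +5% −35% +20% −10% = −20%. $36,500 × 0.8 = $29,200.
$29,200 is within the $725,000 maximum.

$29,200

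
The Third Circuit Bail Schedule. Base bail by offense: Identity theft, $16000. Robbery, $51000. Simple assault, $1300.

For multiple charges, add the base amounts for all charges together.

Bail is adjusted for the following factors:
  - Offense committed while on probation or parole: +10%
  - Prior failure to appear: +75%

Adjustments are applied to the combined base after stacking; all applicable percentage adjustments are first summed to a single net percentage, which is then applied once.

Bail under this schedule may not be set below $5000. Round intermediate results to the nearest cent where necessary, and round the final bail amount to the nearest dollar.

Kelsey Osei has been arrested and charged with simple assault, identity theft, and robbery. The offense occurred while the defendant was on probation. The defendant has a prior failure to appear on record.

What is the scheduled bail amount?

$126355

Base amounts from the schedule: simple assault $1300; identity theft $16000; robbery $51000.
Stacking rule: sum of all bases. $1300 + $16000 + $51000 = $68300.
Net percentage adjustment: +10% +75% = +85%. $68300 × 1.85 = $126355.
$126355 is at or above the $5000 minimum.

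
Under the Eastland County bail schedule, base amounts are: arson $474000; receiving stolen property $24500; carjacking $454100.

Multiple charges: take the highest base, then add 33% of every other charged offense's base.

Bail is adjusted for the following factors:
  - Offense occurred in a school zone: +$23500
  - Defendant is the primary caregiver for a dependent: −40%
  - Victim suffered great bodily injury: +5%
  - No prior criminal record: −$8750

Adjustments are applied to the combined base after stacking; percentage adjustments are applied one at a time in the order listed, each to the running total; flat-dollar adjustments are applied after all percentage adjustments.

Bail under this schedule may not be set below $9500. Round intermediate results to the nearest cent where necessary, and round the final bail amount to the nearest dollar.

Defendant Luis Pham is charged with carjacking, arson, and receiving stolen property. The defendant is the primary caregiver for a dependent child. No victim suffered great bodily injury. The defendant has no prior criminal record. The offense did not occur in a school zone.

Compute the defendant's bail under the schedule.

$370413

Base amounts from the schedule: carjacking $454100; arson $474000; receiving stolen property $24500.
Stacking rule: highest base plus 33% of each additional charge. Highest is arson at $474000. Additional: $454100 × 33% = $149853; $24500 × 33% = $8085. Combined base = $474000 + $157938 = $631938.
Defendant is the primary caregiver for a dependent (−40%): $631938 × 0.6 = $379162.80.
No prior criminal record (−$8750 flat): $379162.80 − $8750 = $370412.80.
$370412.80 is at or above the $9500 minimum.
Rounded to the nearest dollar: $370413.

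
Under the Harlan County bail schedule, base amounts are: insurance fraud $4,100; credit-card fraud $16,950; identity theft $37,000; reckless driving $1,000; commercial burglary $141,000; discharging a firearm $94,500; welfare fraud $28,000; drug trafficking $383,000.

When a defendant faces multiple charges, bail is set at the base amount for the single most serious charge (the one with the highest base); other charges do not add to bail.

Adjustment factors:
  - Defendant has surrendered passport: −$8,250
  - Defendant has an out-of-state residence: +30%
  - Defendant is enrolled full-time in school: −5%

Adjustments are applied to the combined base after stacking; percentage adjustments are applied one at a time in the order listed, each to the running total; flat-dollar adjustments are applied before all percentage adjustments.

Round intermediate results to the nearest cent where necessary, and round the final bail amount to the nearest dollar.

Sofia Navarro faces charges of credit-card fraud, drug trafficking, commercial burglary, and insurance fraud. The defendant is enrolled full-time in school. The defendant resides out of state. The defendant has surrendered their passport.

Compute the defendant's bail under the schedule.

$462,816

Base amounts from the schedule: credit-card fraud $16,950; drug trafficking $383,000; commercial burglary $141,000; insurance fraud $4,100.
Stacking rule: use the highest base only. Highest is drug trafficking at $383,000. Combined base = $383,000.
Defendant has surrendered passport (−$8,250 flat): $383,000 − $8,250 = $374,750.
Defendant has an out-of-state residence (+30%): $374,750 × 1.3 = $487,175.
Defendant is enrolled full-time in school (−5%): $487,175 × 0.95 = $462,816.25.
Rounded to the nearest dollar: $462,816.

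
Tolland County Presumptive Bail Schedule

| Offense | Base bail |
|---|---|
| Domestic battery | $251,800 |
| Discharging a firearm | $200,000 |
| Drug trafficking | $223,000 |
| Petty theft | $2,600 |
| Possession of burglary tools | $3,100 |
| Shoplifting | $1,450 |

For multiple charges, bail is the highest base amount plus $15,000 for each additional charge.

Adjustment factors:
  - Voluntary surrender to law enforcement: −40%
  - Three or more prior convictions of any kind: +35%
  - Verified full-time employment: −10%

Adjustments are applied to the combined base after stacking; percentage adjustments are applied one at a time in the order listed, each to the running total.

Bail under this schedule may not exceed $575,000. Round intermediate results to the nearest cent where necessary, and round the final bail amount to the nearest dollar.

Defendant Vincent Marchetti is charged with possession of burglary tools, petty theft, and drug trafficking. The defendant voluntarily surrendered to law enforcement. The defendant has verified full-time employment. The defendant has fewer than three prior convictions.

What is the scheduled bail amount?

Base amounts from the schedule: possession of burglary tools $3,100; petty theft $2,600; drug trafficking $223,000.
Stacking rule: highest base plus $15,000 per additional charge. Highest is drug trafficking at $223,000; 2 additional charges → +$30,000. Combined base = $253,000.
Voluntary surrender to law enforcement (−40%): $253,000 × 0.6 = $151,800.
Verified full-time employment (−10%): $151,800 × 0.9 = $136,620.
$136,620 is within the $575,000 maximum.

$136,620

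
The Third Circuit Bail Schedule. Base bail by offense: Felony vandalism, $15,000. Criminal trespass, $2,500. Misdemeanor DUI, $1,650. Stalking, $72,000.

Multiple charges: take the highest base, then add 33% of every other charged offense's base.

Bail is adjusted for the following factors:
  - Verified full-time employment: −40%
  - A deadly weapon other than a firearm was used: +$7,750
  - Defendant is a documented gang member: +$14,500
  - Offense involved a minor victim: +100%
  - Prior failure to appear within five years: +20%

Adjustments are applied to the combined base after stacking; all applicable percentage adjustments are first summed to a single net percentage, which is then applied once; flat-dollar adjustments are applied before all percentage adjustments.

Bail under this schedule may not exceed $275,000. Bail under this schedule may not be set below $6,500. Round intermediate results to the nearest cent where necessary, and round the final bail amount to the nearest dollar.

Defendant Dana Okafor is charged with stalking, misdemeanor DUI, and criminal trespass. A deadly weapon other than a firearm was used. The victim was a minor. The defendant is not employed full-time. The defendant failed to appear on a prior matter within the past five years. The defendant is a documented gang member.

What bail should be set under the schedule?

Base amounts from the schedule: stalking $72,000; misdemeanor DUI $1,650; criminal trespass $2,500.
Stacking rule: highest base plus 33% of each additional charge. Highest is stalking at $72,000. Additional: $1,650 × 33% = $544.50; $2,500 × 33% = $825. Combined base = $72,000 + $1,369.50 = $73,369.50.
A deadly weapon other than a firearm was used (+$7,750 flat): $73,369.50 + $7,750 = $81,119.50.
Defendant is a documented gang member (+$14,500 flat): $81,119.50 + $14,500 = $95,619.50.
Net percentage adjustment: +100% +20% = +120%. $95,619.50 × 2.2 = $210,362.90.
$210,362.90 is within the $275,000 maximum.
$210,362.90 is at or above the $6,500 minimum.
Rounded to the nearest dollar: $210,363.

$210,363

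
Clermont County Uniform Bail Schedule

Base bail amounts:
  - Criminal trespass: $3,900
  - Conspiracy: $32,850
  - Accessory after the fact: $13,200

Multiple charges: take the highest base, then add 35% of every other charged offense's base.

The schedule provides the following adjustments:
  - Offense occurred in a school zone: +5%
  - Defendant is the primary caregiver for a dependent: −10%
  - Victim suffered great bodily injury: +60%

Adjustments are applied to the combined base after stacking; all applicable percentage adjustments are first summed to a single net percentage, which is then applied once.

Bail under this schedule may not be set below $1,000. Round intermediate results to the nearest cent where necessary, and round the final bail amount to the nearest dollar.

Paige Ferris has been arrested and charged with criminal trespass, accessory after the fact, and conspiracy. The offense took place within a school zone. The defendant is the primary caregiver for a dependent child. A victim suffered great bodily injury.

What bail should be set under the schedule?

Base amounts from the schedule: criminal trespass $3,900; accessory after the fact $13,200; conspiracy $32,850.
Stacking rule: highest base plus 35% of each additional charge. Highest is conspiracy at $32,850. Additional: $3,900 × 35% = $1,365; $13,200 × 35% = $4,620. Combined base = $32,850 + $5,985 = $38,835.
Net percentage adjustment: +5% −10% +60% = +55%. $38,835 × 1.55 = $60,194.25.
$60,194.25 is at or above the $1,000 minimum.
Rounded to the nearest dollar: $60,194.

$60,194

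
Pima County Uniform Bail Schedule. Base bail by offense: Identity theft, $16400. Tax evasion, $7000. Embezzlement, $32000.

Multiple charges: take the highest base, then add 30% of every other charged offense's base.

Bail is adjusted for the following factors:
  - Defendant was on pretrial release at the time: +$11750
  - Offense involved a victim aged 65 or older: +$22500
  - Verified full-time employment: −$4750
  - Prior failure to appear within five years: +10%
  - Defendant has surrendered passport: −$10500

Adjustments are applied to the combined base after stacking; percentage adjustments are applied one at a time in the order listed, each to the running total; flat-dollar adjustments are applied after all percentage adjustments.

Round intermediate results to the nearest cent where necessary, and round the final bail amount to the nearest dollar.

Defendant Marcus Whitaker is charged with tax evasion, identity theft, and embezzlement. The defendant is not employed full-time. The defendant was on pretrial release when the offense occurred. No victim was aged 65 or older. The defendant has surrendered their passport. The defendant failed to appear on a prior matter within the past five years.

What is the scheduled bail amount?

$44172

Base amounts from the schedule: tax evasion $7000; identity theft $16400; embezzlement $32000.
Stacking rule: highest base plus 30% of each additional charge. Highest is embezzlement at $32000. Additional: $7000 × 30% = $2100; $16400 × 30% = $4920. Combined base = $32000 + $7020 = $39020.
Prior failure to appear within five years (+10%): $39020 × 1.1 = $42922.
Defendant was on pretrial release at the time (+$11750 flat): $42922 + $11750 = $54672.
Defendant has surrendered passport (−$10500 flat): $54672 − $10500 = $44172.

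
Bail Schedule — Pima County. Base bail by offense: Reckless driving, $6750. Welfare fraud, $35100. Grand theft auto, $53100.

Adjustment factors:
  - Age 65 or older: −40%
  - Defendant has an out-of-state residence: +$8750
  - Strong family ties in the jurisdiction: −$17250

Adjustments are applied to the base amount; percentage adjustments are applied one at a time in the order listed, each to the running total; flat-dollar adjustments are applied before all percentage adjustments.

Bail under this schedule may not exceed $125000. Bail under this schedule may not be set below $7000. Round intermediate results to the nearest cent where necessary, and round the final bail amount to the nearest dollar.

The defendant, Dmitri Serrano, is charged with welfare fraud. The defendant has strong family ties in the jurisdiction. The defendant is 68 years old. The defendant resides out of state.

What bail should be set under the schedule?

$15960

Base amounts from the schedule: welfare fraud $35100.
Single charge. Combined base = $35100.
Defendant has an out-of-state residence (+$8750 flat): $35100 + $8750 = $43850.
Strong family ties in the jurisdiction (−$17250 flat): $43850 − $17250 = $26600.
Age 65 or older (−40%): $26600 × 0.6 = $15960.
$15960 is within the $125000 maximum.
$15960 is at or above the $7000 minimum.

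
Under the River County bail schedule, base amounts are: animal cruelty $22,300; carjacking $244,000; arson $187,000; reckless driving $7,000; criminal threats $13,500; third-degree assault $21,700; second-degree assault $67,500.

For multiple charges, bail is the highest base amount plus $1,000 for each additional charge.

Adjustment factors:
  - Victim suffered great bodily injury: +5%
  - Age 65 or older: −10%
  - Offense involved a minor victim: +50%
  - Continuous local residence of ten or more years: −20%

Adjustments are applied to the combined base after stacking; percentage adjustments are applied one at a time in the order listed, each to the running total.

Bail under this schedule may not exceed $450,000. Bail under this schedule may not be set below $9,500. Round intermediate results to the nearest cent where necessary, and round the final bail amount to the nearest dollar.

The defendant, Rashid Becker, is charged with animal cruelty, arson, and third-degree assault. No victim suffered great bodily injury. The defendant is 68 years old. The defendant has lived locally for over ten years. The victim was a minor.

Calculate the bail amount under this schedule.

$204,120

Base amounts from the schedule: animal cruelty $22,300; arson $187,000; third-degree assault $21,700.
Stacking rule: highest base plus $1,000 per additional charge. Highest is arson at $187,000; 2 additional charges → +$2,000. Combined base = $189,000.
Age 65 or older (−10%): $189,000 × 0.9 = $170,100.
Offense involved a minor victim (+50%): $170,100 × 1.5 = $255,150.
Continuous local residence of ten or more years (−20%): $255,150 × 0.8 = $204,120.
$204,120 is within the $450,000 maximum.
$204,120 is at or above the $9,500 minimum.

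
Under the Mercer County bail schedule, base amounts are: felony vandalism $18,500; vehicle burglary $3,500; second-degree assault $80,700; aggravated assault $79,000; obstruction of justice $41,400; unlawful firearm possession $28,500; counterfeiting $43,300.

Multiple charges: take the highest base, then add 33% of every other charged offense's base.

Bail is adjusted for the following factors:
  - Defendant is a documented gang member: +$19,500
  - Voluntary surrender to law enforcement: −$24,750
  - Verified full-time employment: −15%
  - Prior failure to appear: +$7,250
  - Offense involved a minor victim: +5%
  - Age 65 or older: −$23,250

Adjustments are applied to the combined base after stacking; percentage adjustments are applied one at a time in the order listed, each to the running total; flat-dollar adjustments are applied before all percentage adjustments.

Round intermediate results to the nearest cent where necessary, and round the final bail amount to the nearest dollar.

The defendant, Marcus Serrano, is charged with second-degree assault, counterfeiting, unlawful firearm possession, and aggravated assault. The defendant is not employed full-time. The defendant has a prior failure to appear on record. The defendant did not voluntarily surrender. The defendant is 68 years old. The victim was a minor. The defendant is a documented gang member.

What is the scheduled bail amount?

Base amounts from the schedule: second-degree assault $80,700; counterfeiting $43,300; unlawful firearm possession $28,500; aggravated assault $79,000.
Stacking rule: highest base plus 33% of each additional charge. Highest is second-degree assault at $80,700. Additional: $43,300 × 33% = $14,289; $28,500 × 33% = $9,405; $79,000 × 33% = $26,070. Combined base = $80,700 + $49,764 = $130,464.
Defendant is a documented gang member (+$19,500 flat): $130,464 + $19,500 = $149,964.
Prior failure to appear (+$7,250 flat): $149,964 + $7,250 = $157,214.
Age 65 or older (−$23,250 flat): $157,214 − $23,250 = $133,964.
Offense involved a minor victim (+5%): $133,964 × 1.05 = $140,662.20.
Rounded to the nearest dollar: $140,662.

$140,662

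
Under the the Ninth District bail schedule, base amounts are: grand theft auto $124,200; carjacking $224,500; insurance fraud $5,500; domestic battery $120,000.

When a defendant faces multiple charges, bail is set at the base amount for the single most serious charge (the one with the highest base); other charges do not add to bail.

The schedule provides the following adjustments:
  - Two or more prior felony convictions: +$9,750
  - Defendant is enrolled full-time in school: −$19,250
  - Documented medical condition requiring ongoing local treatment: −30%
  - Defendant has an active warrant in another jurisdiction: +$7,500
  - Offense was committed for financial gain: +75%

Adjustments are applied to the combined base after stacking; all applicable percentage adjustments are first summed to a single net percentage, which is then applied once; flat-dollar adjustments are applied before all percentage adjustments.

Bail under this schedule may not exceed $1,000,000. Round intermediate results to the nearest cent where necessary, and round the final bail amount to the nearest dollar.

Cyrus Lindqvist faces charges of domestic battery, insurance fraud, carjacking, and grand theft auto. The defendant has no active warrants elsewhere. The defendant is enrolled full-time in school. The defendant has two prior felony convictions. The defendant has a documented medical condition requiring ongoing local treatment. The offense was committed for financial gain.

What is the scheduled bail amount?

$311,750

Base amounts from the schedule: domestic battery $120,000; insurance fraud $5,500; carjacking $224,500; grand theft auto $124,200.
Stacking rule: use the highest base only. Highest is carjacking at $224,500. Combined base = $224,500.
Two or more prior felony convictions (+$9,750 flat): $224,500 + $9,750 = $234,250.
Defendant is enrolled full-time in school (−$19,250 flat): $234,250 − $19,250 = $215,000.
Net percentage adjustment: −30% +75% = +45%. $215,000 × 1.45 = $311,750.
$311,750 is within the $1,000,000 maximum.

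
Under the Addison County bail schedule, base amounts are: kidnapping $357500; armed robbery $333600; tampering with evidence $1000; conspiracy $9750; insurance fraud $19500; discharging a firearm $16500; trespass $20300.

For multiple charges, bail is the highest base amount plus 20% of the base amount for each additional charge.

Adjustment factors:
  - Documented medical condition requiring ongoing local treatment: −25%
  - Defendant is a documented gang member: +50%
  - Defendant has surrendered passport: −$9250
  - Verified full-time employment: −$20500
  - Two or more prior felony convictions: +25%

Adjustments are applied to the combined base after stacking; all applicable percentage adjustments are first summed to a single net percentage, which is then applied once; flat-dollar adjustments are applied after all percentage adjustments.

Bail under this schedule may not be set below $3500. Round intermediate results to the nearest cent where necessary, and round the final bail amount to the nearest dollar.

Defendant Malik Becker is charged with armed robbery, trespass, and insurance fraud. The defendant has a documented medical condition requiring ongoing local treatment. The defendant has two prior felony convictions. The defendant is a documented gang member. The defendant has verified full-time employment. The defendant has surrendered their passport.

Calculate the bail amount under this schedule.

$482590

Base amounts from the schedule: armed robbery $333600; trespass $20300; insurance fraud $19500.
Stacking rule: highest base plus 20% of each additional charge. Highest is armed robbery at $333600. Additional: $20300 × 20% = $4060; $19500 × 20% = $3900. Combined base = $333600 + $7960 = $341560.
Net percentage adjustment: −25% +50% +25% = +50%. $341560 × 1.5 = $512340.
Defendant has surrendered passport (−$9250 flat): $512340 − $9250 = $503090.
Verified full-time employment (−$20500 flat): $503090 − $20500 = $482590.
$482590 is at or above the $3500 minimum.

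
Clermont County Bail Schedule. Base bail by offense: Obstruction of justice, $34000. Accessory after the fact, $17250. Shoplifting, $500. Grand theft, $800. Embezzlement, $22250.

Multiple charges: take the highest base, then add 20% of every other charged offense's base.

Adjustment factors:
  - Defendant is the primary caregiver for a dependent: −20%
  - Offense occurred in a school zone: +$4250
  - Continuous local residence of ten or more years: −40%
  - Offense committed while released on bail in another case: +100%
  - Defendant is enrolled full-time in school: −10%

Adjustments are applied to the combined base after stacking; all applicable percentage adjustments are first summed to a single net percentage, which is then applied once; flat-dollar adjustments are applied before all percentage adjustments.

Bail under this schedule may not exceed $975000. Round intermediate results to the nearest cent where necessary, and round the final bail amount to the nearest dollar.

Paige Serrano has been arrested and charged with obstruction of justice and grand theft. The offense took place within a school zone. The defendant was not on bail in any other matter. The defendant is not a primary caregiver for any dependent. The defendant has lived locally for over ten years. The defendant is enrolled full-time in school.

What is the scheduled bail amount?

$19205

Base amounts from the schedule: obstruction of justice $34000; grand theft $800.
Stacking rule: highest base plus 20% of each additional charge. Highest is obstruction of justice at $34000. Additional: $800 × 20% = $160. Combined base = $34000 + $160 = $34160.
Offense occurred in a school zone (+$4250 flat): $34160 + $4250 = $38410.
Net percentage adjustment: −40% −10% = −50%. $38410 × 0.5 = $19205.
$19205 is within the $975000 maximum.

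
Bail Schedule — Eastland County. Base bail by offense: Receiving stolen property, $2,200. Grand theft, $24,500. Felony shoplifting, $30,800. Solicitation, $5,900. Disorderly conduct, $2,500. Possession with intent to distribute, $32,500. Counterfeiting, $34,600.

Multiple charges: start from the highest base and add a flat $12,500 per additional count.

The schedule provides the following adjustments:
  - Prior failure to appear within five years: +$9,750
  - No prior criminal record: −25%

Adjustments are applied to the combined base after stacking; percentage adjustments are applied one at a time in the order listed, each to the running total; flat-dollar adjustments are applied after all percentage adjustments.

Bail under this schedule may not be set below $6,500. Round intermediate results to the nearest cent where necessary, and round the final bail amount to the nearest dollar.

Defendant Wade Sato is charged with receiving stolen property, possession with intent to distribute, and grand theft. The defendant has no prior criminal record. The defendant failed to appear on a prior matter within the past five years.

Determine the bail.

$52,875

Base amounts from the schedule: receiving stolen property $2,200; possession with intent to distribute $32,500; grand theft $24,500.
Stacking rule: highest base plus $12,500 per additional charge. Highest is possession with intent to distribute at $32,500; 2 additional charges → +$25,000. Combined base = $57,500.
No prior criminal record (−25%): $57,500 × 0.75 = $43,125.
Prior failure to appear within five years (+$9,750 flat): $43,125 + $9,750 = $52,875.
$52,875 is at or above the $6,500 minimum.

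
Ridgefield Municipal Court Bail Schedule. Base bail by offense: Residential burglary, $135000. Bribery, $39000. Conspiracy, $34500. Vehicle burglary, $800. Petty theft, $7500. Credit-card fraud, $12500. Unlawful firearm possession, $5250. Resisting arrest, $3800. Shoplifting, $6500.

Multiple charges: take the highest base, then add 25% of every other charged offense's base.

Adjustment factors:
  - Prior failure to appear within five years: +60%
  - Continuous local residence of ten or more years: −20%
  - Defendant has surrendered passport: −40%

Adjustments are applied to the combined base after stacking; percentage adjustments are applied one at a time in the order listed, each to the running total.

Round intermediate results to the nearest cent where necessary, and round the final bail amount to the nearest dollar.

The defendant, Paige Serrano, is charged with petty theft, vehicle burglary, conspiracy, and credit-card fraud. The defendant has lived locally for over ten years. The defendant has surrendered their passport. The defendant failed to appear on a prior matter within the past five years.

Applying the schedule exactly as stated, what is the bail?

Base amounts from the schedule: petty theft $7500; vehicle burglary $800; conspiracy $34500; credit-card fraud $12500.
Stacking rule: highest base plus 25% of each additional charge. Highest is conspiracy at $34500. Additional: $7500 × 25% = $1875; $800 × 25% = $200; $12500 × 25% = $3125. Combined base = $34500 + $5200 = $39700.
Prior failure to appear within five years (+60%): $39700 × 1.6 = $63520.
Continuous local residence of ten or more years (−20%): $63520 × 0.8 = $50816.
Defendant has surrendered passport (−40%): $50816 × 0.6 = $30489.60.
Rounded to the nearest dollar: $30490.

$30490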